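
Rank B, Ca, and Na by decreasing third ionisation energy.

IE_3 is the cost of taking one more electron from the +2 cation: B²⁺ still has 1 valence electron; Ca²⁺ is the bare [Ar] core; Na²⁺ is already 1 electron into the core.
Core electrons are held far more tightly than valence electrons, so Ca and Na top the IE_3 order.
Approximate IE_3 values (kJ/mol): B 3660, Ca 4912, Na 6910.
Hence IE_3: B < Ca < Na.

Na > Ca > B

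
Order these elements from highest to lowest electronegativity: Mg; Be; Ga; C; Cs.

C > Ga > Be > Mg > Cs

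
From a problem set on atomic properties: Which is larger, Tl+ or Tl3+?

Both ions have Z = 81 protons, but Tl3+ has lost more electrons, so its remaining electrons feel a larger effective nuclear charge per electron and are pulled in more tightly.
Higher positive charge → smaller ion, so Tl+ > Tl3+.

Tl+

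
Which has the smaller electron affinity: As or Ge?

As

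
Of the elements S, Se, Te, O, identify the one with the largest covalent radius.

Moving right in a period, electrons are added to the same shell under a stronger nuclear pull, so atoms get smaller; moving down, a new shell is opened and atoms get larger.
All are in group 16, so atomic radius increases down the group.
The largest covalent radius among these belongs to Te.

Te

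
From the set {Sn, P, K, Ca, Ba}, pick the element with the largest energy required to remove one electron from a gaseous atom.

P

P is in period 3, group 15; K is in period 4, group 1; Ca is in period 4, group 2; Sn is in period 5, group 14; Ba is in period 6, group 2.
Across a period the outer electron is held more tightly (higher IE₁); down a group it sits in a higher shell, more shielded, and comes off more easily.
These span different periods and groups, so the two trends combine.
Ba > K: period and group pull opposite ways; the across-period shift dominates (503 vs 419 kJ/mol).
Ca > Ba: they share group 2; the group trend gives Ca the larger value.
Sn > Ca: period and group pull opposite ways; the across-period shift dominates (709 vs 590 kJ/mol).
P > Sn: both effects reinforce here, so P is clearly the higher of the two.
Tabulated first ionization energy (kJ/mol): P 1012, K 419, Ca 590, Sn 709, Ba 503.
The largest energy required to remove one electron from a gaseous atom among these belongs to P.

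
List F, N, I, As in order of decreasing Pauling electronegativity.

F, N, I, As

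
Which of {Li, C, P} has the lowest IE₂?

IE_2 is the cost of taking one more electron from the +1 cation: Li⁺ is the bare [He] core; C⁺ still has 3 valence electrons; P⁺ still has 4 valence electrons.
Breaking into a closed-shell core is much more expensive than removing a leftover valence electron — Li has the largest IE_2 here.
Valence configurations: C⁺ [He]2s²2p¹, P⁺ [Ne]3s²3p².
The numbers (kJ/mol): Li 7298, C 2353, P 1907.
Overall IE_2 order: P < C < Li.

P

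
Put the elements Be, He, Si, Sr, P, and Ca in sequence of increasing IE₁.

Across a period the outer electron is held more tightly (higher IE₁); down a group it sits in a higher shell, more shielded, and comes off more easily.
Here both period and group differ, so the two effects have to be weighed against each other.
Ca > Sr: they share group 2; the group trend gives Ca the larger value.
Si > Ca: both effects reinforce here, so Si is clearly the higher of the two.
Be > Si: the two effects oppose for this pair; the down-group effect wins (900 vs 786 kJ/mol).
P > Be: the two effects oppose for this pair; the across-period effect wins (1012 vs 900 kJ/mol).
He > P: both effects reinforce here, so He is clearly the higher of the two.
For reference (kJ/mol): He 2372, Be 900, Si 786, P 1012, Ca 590, Sr 550.
So from lowest to highest: Sr < Ca < Si < Be < P < He.

Sr < Ca < Si < Be < P < He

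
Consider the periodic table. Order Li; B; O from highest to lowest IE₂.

Li > O > B

The second ionization energy removes an electron from the +1 ion. For each element: Li⁺ is the bare [He] core; B⁺ still has 2 valence electrons; O⁺ still has 5 valence electrons.
Breaking into a closed-shell core is much more expensive than removing a leftover valence electron — Li has the largest IE_2 here.
Valence configurations: B⁺ [He]2s², O⁺ [He]2s²2p³.
Approximate IE_2 values (kJ/mol): Li 7298, B 2427, O 3388.
Putting it together, IE_2: B < O < Li.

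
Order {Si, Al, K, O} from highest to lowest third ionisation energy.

O > K > Si > Al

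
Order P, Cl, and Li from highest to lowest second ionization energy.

After 1 electron has been removed, what remains? P⁺ still has 4 valence electrons; Cl⁺ still has 6 valence electrons; Li⁺ is the bare [He] core.
Breaking into a closed-shell core is much more expensive than removing a leftover valence electron — Li has the largest IE_2 here.
Valence configurations: P⁺ [Ne]3s²3p², Cl⁺ [Ne]3s²3p⁴.
Approximate IE_2 values (kJ/mol): P 1907, Cl 2298, Li 7298.
Hence IE_2: P < Cl < Li.

Li > Cl > P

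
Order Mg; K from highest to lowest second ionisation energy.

Consider each +1 ion: Mg⁺ still has 1 valence electron; K⁺ is the bare [Ar] core.
Pulling an electron out of a noble-gas core costs far more than removing a remaining valence electron, so K sits at the high end of IE_2.
Approximate IE_2 values (kJ/mol): Mg 1451, K 3052.
Hence IE_2: Mg < K.

K > Mg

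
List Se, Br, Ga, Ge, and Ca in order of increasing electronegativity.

Ca < Ga < Ge < Se < Br

Atoms toward the upper right of the periodic table pull bonding electrons most strongly.
All lie in period 4, so electronegativity increases left to right.
So from lowest to highest: Ca < Ga < Ge < Se < Br.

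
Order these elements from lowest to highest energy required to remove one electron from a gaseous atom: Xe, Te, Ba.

Ba, Te, Xe

Te is in period 5, group 16; Xe is in period 5, group 18; Ba is in period 6, group 2.
IE₁ increases left→right with effective nuclear charge and decreases top→bottom as the valence shell moves farther out.
Here both period and group differ, so the two effects have to be weighed against each other.
Te > Ba: relative to Ba, both the across-period and down-group shifts push Te's first ionization energy up.
Xe > Te: both are in period 5; the period trend gives Xe the larger value.
Tabulated first ionization energy (kJ/mol): Te 869, Xe 1170, Ba 503.
So from lowest to highest: Ba < Te < Xe.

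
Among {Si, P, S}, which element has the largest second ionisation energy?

Consider each +1 ion: Si⁺ still has 3 valence electrons; P⁺ still has 4 valence electrons; S⁺ still has 5 valence electrons.
All are still removing valence electrons, so compare the +1 ions as you would atoms: IE_2 generally rises across a period (higher Z_eff) and falls down a group (larger shell), subject to the usual subshell exceptions.
Valence configurations: Si⁺ [Ne]3s²3p¹, P⁺ [Ne]3s²3p², S⁺ [Ne]3s²3p³.
Tabulated IE_2 (kJ/mol): Si 1577, P 1907, S 2252.
Hence IE_2: Si < P < S.

S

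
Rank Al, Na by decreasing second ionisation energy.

The second ionization energy removes an electron from the +1 ion. For each element: Al⁺ still has 2 valence electrons; Na⁺ is the bare [Ne] core.
Breaking into a closed-shell core is much more expensive than removing a leftover valence electron — Na has the largest IE_2 here.
The numbers (kJ/mol): Al 1817, Na 4562.
Hence IE_2: Al < Na.

Na, Al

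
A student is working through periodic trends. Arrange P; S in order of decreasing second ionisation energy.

S > P

The second ionization energy removes an electron from the +1 ion. For each element: P⁺ still has 4 valence electrons; S⁺ still has 5 valence electrons.
All are still removing valence electrons, so compare the +1 ions as you would atoms: IE_2 generally rises across a period (higher Z_eff) and falls down a group (larger shell), subject to the usual subshell exceptions.
Valence configurations: P⁺ [Ne]3s²3p², S⁺ [Ne]3s²3p³.
The numbers (kJ/mol): P 1907, S 2252.
Putting it together, IE_2: P < S.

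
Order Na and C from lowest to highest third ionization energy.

C < Na

The third ionization energy removes an electron from the +2 ion. For each element: Na²⁺ is already 1 electron into the core; C²⁺ still has 2 valence electrons.
Breaking into a closed-shell core is much more expensive than removing a leftover valence electron — Na has the largest IE_3 here.
Approximate IE_3 values (kJ/mol): Na 6910, C 4620.
Overall IE_3 order: C < Na.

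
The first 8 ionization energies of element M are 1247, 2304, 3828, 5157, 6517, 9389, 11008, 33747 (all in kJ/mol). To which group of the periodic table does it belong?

Group 17

Look for the largest jump between consecutive ionization energies: IE8/IE7 ≈ 3.1, far larger than any earlier ratio.
That jump marks the point where a core electron is being removed. So the atom has 7 valence electrons.
A main-group element with 7 valence electrons is in group 17.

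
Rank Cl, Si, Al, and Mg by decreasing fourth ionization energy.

Consider each +3 ion: Cl³⁺ still has 4 valence electrons; Si³⁺ still has 1 valence electron; Al³⁺ is the bare [Ne] core; Mg³⁺ is already 1 electron into the core.
Breaking into a closed-shell core is much more expensive than removing a leftover valence electron — Mg and Al have the largest IE_4 here.
Valence configurations: Cl³⁺ [Ne]3s²3p², Si³⁺ [Ne]3s¹.
The numbers (kJ/mol): Cl 5159, Si 4356, Al 11577, Mg 10543.
Putting it together, IE_4: Si < Cl < Mg < Al.

Al, Mg, Cl, Si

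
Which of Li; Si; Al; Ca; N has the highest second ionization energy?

Li

Consider each +1 ion: Li⁺ is the bare [He] core; Si⁺ still has 3 valence electrons; Al⁺ still has 2 valence electrons; Ca⁺ still has 1 valence electron; N⁺ still has 4 valence electrons.
Breaking into a closed-shell core is much more expensive than removing a leftover valence electron — Li has the largest IE_2 here.
Valence configurations: Si⁺ [Ne]3s²3p¹, Al⁺ [Ne]3s², Ca⁺ [Ar]4s¹, N⁺ [He]2s²2p².
Si⁺ loses a lone 3p electron whereas Al⁺ must break into a filled 3s² pair, so IE_2(Al) > IE_2(Si) even though Si has the higher nuclear charge.
Approximate IE_2 values (kJ/mol): Li 7298, Si 1577, Al 1817, Ca 1145, N 2856.
Hence IE_2: Ca < Si < Al < N < Li.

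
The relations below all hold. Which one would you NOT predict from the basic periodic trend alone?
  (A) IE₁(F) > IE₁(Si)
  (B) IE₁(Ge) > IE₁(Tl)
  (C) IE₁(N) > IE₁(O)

The general trend: IE₁ increases across a period and decreases down a group.
(A) F (period 2, group 17) vs Si (period 3, group 14): the stated order agrees with the simple trend.
(B) Ge (period 4, group 14) vs Tl (period 6, group 13): the stated order agrees with the simple trend.
(C) N (period 2, group 15) vs O (period 2, group 16): the stated order contradicts the simple trend.
The exception is (C): pairing an electron in O's 2p⁴ costs repulsion energy, so O ionizes more easily than half-filled N (2p³).

(C)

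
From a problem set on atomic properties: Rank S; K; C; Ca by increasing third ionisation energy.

Consider each +2 ion: S²⁺ still has 4 valence electrons; K²⁺ is already 1 electron into the core; C²⁺ still has 2 valence electrons; Ca²⁺ is the bare [Ar] core.
Usually core removal costs more than valence removal, but here the competition is close: a tightly held n=2 valence electron can cost more to remove than an n=3 core electron, so the actual values have to decide it.
Valence configurations: S²⁺ [Ne]3s²3p², C²⁺ [He]2s².
The numbers (kJ/mol): S 3357, K 4420, C 4620, Ca 4912.
So the third ionization energies run S < K < C < Ca.

S < K < C < Ca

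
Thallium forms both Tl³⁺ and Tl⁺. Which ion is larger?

Tl⁺

Both ions have Z = 81 protons, but Tl³⁺ has lost more electrons, so its remaining electrons feel a larger effective nuclear charge per electron and are pulled in more tightly.
Higher positive charge → smaller ion, so Tl⁺ > Tl³⁺.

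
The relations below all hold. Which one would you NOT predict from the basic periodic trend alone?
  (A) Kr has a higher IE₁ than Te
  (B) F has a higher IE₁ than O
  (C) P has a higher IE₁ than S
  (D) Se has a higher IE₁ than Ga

(C)

The general trend: IE₁ increases across a period and decreases down a group.
(A) Kr (period 4, group 18) vs Te (period 5, group 16): the stated order agrees with the simple trend.
(B) F (period 2, group 17) vs O (period 2, group 16): the stated order agrees with the simple trend.
(C) P (period 3, group 15) vs S (period 3, group 16): the stated order contradicts the simple trend.
(D) Se (period 4, group 16) vs Ga (period 4, group 13): the stated order agrees with the simple trend.
The exception is (C): S (3p⁴) ionizes more easily than half-filled P (3p³) because the paired 3p electron in S is pushed out by e⁻–e⁻ repulsion.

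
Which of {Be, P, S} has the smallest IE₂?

After 1 electron has been removed, what remains? Be⁺ still has 1 valence electron; P⁺ still has 4 valence electrons; S⁺ still has 5 valence electrons.
All are still removing valence electrons, so compare the +1 ions as you would atoms: IE_2 generally rises across a period (higher Z_eff) and falls down a group (larger shell), subject to the usual subshell exceptions.
Valence configurations: Be⁺ [He]2s¹, P⁺ [Ne]3s²3p², S⁺ [Ne]3s²3p³.
Approximate IE_2 values (kJ/mol): Be 1757, P 1907, S 2252.
Overall IE_2 order: Be < P < S.

Be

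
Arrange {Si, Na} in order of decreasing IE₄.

Na, Si

The fourth ionization energy removes an electron from the +3 ion. For each element: Si³⁺ still has 1 valence electron; Na³⁺ is already 2 electrons into the core.
Breaking into a closed-shell core is much more expensive than removing a leftover valence electron — Na has the largest IE_4 here.
Tabulated IE_4 (kJ/mol): Si 4356, Na 9543.
Overall IE_4 order: Si < Na.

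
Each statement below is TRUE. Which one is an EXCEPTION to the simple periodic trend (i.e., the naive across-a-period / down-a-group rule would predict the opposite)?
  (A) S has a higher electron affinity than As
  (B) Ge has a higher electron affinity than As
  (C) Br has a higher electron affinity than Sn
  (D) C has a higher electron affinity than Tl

(B)

The general trend: electron affinity increases across a period and decreases down a group.
(A) S (period 3, group 16) vs As (period 4, group 15): the stated order agrees with the simple trend.
(B) Ge (period 4, group 14) vs As (period 4, group 15): the stated order contradicts the simple trend.
(C) Br (period 4, group 17) vs Sn (period 5, group 14): the stated order agrees with the simple trend.
(D) C (period 2, group 14) vs Tl (period 6, group 13): the stated order agrees with the simple trend.
The exception is (B): adding an electron to As's half-filled 4p³ is unfavourable, so Ge (4p²) has the more exothermic EA.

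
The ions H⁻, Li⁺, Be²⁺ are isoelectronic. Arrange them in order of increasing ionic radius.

Be²⁺ < Li⁺ < H⁻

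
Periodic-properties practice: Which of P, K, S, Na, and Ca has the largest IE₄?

After 3 electrons have been removed, what remains? P³⁺ still has 2 valence electrons; K³⁺ is already 2 electrons into the core; S³⁺ still has 3 valence electrons; Na³⁺ is already 2 electrons into the core; Ca³⁺ is already 1 electron into the core.
Core electrons are held far more tightly than valence electrons, so K, Ca and Na top the IE_4 order.
Valence configurations: P³⁺ [Ne]3s², S³⁺ [Ne]3s²3p¹.
S³⁺ loses a lone 3p electron whereas P³⁺ must break into a filled 3s² pair, so IE_4(P) > IE_4(S) even though S has the higher nuclear charge.
Approximate IE_4 values (kJ/mol): P 4964, K 5877, S 4556, Na 9543, Ca 6491.
Hence IE_4: S < P < K < Ca < Na.

Na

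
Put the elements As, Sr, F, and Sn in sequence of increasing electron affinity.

Sr < As < Sn < F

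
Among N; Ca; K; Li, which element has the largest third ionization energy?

After 2 electrons have been removed, what remains? N²⁺ still has 3 valence electrons; Ca²⁺ is the bare [Ar] core; K²⁺ is already 1 electron into the core; Li²⁺ is already 1 electron into the core.
Usually core removal costs more than valence removal, but here the competition is close: a tightly held n=2 valence electron can cost more to remove than an n=3 core electron, so the actual values have to decide it.
Approximate IE_3 values (kJ/mol): N 4578, Ca 4912, K 4420, Li 11815.
Putting it together, IE_3: K < N < Ca < Li.

Li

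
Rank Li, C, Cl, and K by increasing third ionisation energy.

Cl < K < C < Li

Consider each +2 ion: Li²⁺ is already 1 electron into the core; C²⁺ still has 2 valence electrons; Cl²⁺ still has 5 valence electrons; K²⁺ is already 1 electron into the core.
Usually core removal costs more than valence removal, but here the competition is close: a tightly held n=2 valence electron can cost more to remove than an n=3 core electron, so the actual values have to decide it.
Valence configurations: C²⁺ [He]2s², Cl²⁺ [Ne]3s²3p³.
Approximate IE_3 values (kJ/mol): Li 11815, C 4620, Cl 3822, K 4420.
So the third ionization energies run Cl < K < C < Li.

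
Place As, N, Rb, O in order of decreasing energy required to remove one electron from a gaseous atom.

N > O > As > Rb

IE₁ increases left→right with effective nuclear charge and decreases top→bottom as the valence shell moves farther out.
Here both period and group differ, so the two effects have to be weighed against each other.
As > Rb: relative to Rb, both the across-period and down-group shifts push As's first ionization energy up.
O > As: both effects reinforce here, so O is clearly the higher of the two.
N > O: this pair runs against the simple trend — see the exception note.
Note the exception: N has a higher first ionization energy than O, contrary to the simple trend — pairing an electron in O's 2p⁴ costs repulsion energy, so O ionizes more easily than half-filled N (2p³).
Approximate values (kJ/mol): N 1402, O 1314, As 947, Rb 403.
So from highest to lowest: N > O > As > Rb.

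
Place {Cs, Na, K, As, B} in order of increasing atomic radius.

B, As, Na, K, Cs

B is in period 2, group 13; Na is in period 3, group 1; K is in period 4, group 1; As is in period 4, group 15; Cs is in period 6, group 1.
Across a period the added protons contract the valence shell; down a group each new principal shell makes the atom larger.
These span different periods and groups, so the two trends combine.
As > B: period and group pull opposite ways; the down-group shift dominates (121 vs 85 pm).
Na > As: period and group pull opposite ways; the across-period shift dominates (155 vs 121 pm).
K > Na: they share group 1; the group trend gives K the larger value.
Cs > K: Cs sits below K in group 1, so the down-group effect alone puts Cs larger.
For reference (pm): B 85, Na 155, K 196, As 121, Cs 232.
So from smallest to largest: B < As < Na < K < Cs.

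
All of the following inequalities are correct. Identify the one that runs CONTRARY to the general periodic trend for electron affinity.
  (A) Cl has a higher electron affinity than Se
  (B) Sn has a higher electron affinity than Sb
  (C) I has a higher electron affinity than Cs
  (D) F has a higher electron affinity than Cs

The general trend: electron affinity increases across a period and decreases down a group.
(A) Cl (period 3, group 17) vs Se (period 4, group 16): the stated order agrees with the simple trend.
(B) Sn (period 5, group 14) vs Sb (period 5, group 15): the stated order contradicts the simple trend.
(C) I (period 5, group 17) vs Cs (period 6, group 1): the stated order agrees with the simple trend.
(D) F (period 2, group 17) vs Cs (period 6, group 1): the stated order agrees with the simple trend.
The exception is (B): adding an electron to Sb's half-filled 5p³ is unfavourable, so Sn has the more exothermic EA.

(B)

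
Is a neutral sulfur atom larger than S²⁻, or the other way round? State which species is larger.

Forming S²⁻ adds 2 electrons to S. More electron–electron repulsion in the same shell, with unchanged nuclear charge, lets the cloud expand.
An anion is larger than its parent atom: S²⁻ > S.

S²⁻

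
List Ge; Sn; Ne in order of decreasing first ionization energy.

Ne > Ge > Sn

Ne is in period 2, group 18; Ge is in period 4, group 14; Sn is in period 5, group 14.
First ionization energy rises across a period (greater Z_eff holds electrons more tightly) and falls down a group (valence electrons are farther from the nucleus).
These span different periods and groups, so the two trends combine.
Ge > Sn: they share group 14; the group trend gives Ge the larger value.
Ne > Ge: relative to Ge, both the across-period and down-group shifts push Ne's first ionization energy up.
Approximate values (kJ/mol): Ne 2081, Ge 762, Sn 709.
So from highest to lowest: Ne > Ge > Sn.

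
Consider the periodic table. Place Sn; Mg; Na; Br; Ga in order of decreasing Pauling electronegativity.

Br > Sn > Ga > Mg > Na

Electronegativity increases across a period and decreases down a group, tracking effective nuclear charge and atomic size.
These span different periods and groups, so the two trends combine.
Mg > Na: Mg lies to the right of Na in period 3, so the across-period effect alone puts Mg higher.
Ga > Mg: the two effects oppose for this pair; the across-period effect wins (1.81 vs 1.31).
Sn > Ga: period and group pull opposite ways; the across-period shift dominates (1.96 vs 1.81).
Br > Sn: both effects reinforce here, so Br is clearly the higher of the two.
Approximate values (Pauling): Na 0.93, Mg 1.31, Ga 1.81, Br 2.96, Sn 1.96.
So from highest to lowest: Br > Sn > Ga > Mg > Na.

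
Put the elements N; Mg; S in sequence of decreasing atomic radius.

Mg > S > N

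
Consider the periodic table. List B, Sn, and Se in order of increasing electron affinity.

B < Sn < Se

Adding an electron releases more energy for atoms nearer the top right (short of the noble gases).
Neither a single period nor a single group — weigh both effects.
Sn > B: the two effects oppose for this pair; the across-period effect wins (107 vs 27 kJ/mol).
Se > Sn: relative to Sn, both the across-period and down-group shifts push Se's electron affinity up.
Approximate values (kJ/mol): B 27, Se 195, Sn 107.
So from lowest to highest: B < Sn < Se.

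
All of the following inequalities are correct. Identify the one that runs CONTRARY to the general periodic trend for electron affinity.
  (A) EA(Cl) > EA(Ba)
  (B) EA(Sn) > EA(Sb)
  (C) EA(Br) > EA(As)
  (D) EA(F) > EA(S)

(B)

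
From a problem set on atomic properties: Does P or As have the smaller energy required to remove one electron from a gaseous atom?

Across a period the outer electron is held more tightly (higher IE₁); down a group it sits in a higher shell, more shielded, and comes off more easily.
All are in group 15, so first ionization energy increases up the group.
So As has the smaller energy required to remove one electron from a gaseous atom (As < P).

As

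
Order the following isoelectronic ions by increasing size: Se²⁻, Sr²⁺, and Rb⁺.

All of these have 36 electrons, so size is governed by nuclear charge alone: the more protons, the stronger the pull on the same electron cloud, and the smaller the ion.
Nuclear charges: Sr²⁺ (Z=38), Rb⁺ (Z=37), Se²⁻ (Z=34).
Smallest to largest: Sr²⁺ < Rb⁺ < Se²⁻.

Sr²⁺, Rb⁺, Se²⁻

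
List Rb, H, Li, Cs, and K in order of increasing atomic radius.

H is in period 1, group 1; Li is in period 2, group 1; K is in period 4, group 1; Rb is in period 5, group 1; Cs is in period 6, group 1.
Across a period the added protons contract the valence shell; down a group each new principal shell makes the atom larger.
All are in group 1, so atomic radius increases down the group.
So from smallest to largest: H < Li < K < Rb < Cs.

H, Li, K, Rb, Cs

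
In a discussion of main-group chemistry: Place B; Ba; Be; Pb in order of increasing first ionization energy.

IE₁ increases left→right with effective nuclear charge and decreases top→bottom as the valence shell moves farther out.
These span different periods and groups, so the two trends combine.
Pb > Ba: both are in period 6; the period trend gives Pb the larger value.
B > Pb: the two effects oppose for this pair; the down-group effect wins (801 vs 716 kJ/mol).
Be > B: this pair runs against the simple trend — see the exception note.
Note the exception: Be has a higher first ionization energy than B, contrary to the simple trend — removing B's lone 2p electron is easier than breaking Be's filled 2s².
Approximate values (kJ/mol): Be 900, B 801, Ba 503, Pb 716.
So from lowest to highest: Ba < Pb < B < Be.

Ba < Pb < B < Be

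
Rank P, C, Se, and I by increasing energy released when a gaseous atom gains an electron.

P < C < Se < I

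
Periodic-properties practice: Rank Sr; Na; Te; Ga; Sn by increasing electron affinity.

Sr < Ga < Na < Sn < Te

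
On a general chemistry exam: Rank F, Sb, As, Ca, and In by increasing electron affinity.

EA tends to increase across a period and decrease down a group, though the pattern is less regular than for IE or radius.
These span different periods and groups, so the two trends combine.
In > Ca: the two effects oppose for this pair; the across-period effect wins (29 vs 2 kJ/mol).
As > In: relative to In, both the across-period and down-group shifts push As's electron affinity up.
Sb > As: this pair runs against the simple trend — see the exception note.
F > Sb: both effects reinforce here, so F is clearly the higher of the two.
Note the exception: Sb has a higher electron affinity than As, contrary to the simple trend — both are half-filled np³, but the pairing/repulsion penalty for the added electron shrinks as the p orbitals become larger and more diffuse down the group, and for Sb that outweighs the weaker nuclear attraction.
Tabulated electron affinity (kJ/mol): F 328, Ca 2, As 78, In 29, Sb 103.
So from lowest to highest: Ca < In < As < Sb < F.

Ca < In < As < Sb < F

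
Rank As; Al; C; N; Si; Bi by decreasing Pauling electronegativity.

N > C > As > Bi > Si > Al

C is in period 2, group 14; N is in period 2, group 15; Al is in period 3, group 13; Si is in period 3, group 14; As is in period 4, group 15; Bi is in period 6, group 15.
Atoms toward the upper right of the periodic table pull bonding electrons most strongly.
Neither a single period nor a single group — weigh both effects.
Si > Al: both are in period 3; the period trend gives Si the larger value.
Bi > Si: the two effects oppose for this pair; the across-period effect wins (2.02 vs 1.90).
As > Bi: As sits above Bi in group 15, so the down-group effect alone puts As higher.
C > As: the two effects oppose for this pair; the down-group effect wins (2.55 vs 2.18).
N > C: N lies to the right of C in period 2, so the across-period effect alone puts N higher.
Approximate values (Pauling): C 2.55, N 3.04, Al 1.61, Si 1.90, As 2.18, Bi 2.02.
So from highest to lowest: N > C > As > Bi > Si > Al.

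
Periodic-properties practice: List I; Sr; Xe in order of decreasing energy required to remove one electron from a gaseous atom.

Xe, I, Sr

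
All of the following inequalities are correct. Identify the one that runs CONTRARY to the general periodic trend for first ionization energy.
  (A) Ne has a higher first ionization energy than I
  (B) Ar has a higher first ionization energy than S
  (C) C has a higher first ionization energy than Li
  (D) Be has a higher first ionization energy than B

(D)

The general trend: first ionization energy increases across a period and decreases down a group.
(A) Ne (period 2, group 18) vs I (period 5, group 17): the stated order agrees with the simple trend.
(B) Ar (period 3, group 18) vs S (period 3, group 16): the stated order agrees with the simple trend.
(C) C (period 2, group 14) vs Li (period 2, group 1): the stated order agrees with the simple trend.
(D) Be (period 2, group 2) vs B (period 2, group 13): the stated order contradicts the simple trend.
The exception is (D): removing B's lone 2p electron is easier than breaking Be's filled 2s².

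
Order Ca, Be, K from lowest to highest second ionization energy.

After 1 electron has been removed, what remains? Ca⁺ still has 1 valence electron; Be⁺ still has 1 valence electron; K⁺ is the bare [Ar] core.
Breaking into a closed-shell core is much more expensive than removing a leftover valence electron — K has the largest IE_2 here.
Valence configurations: Ca⁺ [Ar]4s¹, Be⁺ [He]2s¹.
Approximate IE_2 values (kJ/mol): Ca 1145, Be 1757, K 3052.
Overall IE_2 order: Ca < Be < K.

Ca, Be, K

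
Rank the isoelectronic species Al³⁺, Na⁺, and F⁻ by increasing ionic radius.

All of these have 10 electrons, so size is governed by nuclear charge alone: the more protons, the stronger the pull on the same electron cloud, and the smaller the ion.
Nuclear charges: Al³⁺ (Z=13), Na⁺ (Z=11), F⁻ (Z=9).
Smallest to largest: Al³⁺ < Na⁺ < F⁻.

Al³⁺ < Na⁺ < F⁻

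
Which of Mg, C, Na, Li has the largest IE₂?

Li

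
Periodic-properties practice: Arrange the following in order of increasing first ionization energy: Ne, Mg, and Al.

Removing the outermost electron gets harder across a period and easier down a group.
These span different periods and groups, so the two trends combine.
Mg > Al: this pair runs against the simple trend — see the exception note.
Ne > Mg: both effects reinforce here, so Ne is clearly the higher of the two.
Note the exception: Mg has a higher first ionization energy than Al, contrary to the simple trend — Al's single 3p electron is easier to remove than one from Mg's filled 3s².
Tabulated first ionization energy (kJ/mol): Ne 2081, Mg 738, Al 578.
So from lowest to highest: Al < Mg < Ne.

Al, Mg, Ne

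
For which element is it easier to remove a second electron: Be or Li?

Be

Consider each +1 ion: Be⁺ still has 1 valence electron; Li⁺ is the bare [He] core.
Pulling an electron out of a noble-gas core costs far more than removing a remaining valence electron, so Li sits at the high end of IE_2.
Tabulated IE_2 (kJ/mol): Be 1757, Li 7298.
So the second ionization energies run Be < Li.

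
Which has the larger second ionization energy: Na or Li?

Li

Consider each +1 ion: Na⁺ is the bare [Ne] core; Li⁺ is the bare [He] core.
All of these are removing an electron from a noble-gas core or deeper; the smaller core (lower principal quantum number) is held far more tightly, and within a period the higher nuclear charge binds the same core more tightly.
The numbers (kJ/mol): Na 4562, Li 7298.
Hence IE_2: Na < Li.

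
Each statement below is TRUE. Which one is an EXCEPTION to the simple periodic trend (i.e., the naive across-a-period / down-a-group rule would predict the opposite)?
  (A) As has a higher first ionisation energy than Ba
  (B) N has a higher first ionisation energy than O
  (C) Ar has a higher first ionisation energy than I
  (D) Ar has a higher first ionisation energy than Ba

(B)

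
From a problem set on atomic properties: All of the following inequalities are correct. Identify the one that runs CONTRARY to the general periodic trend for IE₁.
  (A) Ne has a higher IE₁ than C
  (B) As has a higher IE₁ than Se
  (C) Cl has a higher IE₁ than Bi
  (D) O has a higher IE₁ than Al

The general trend: IE₁ increases across a period and decreases down a group.
(A) Ne (period 2, group 18) vs C (period 2, group 14): the stated order agrees with the simple trend.
(B) As (period 4, group 15) vs Se (period 4, group 16): the stated order contradicts the simple trend.
(C) Cl (period 3, group 17) vs Bi (period 6, group 15): the stated order agrees with the simple trend.
(D) O (period 2, group 16) vs Al (period 3, group 13): the stated order agrees with the simple trend.
The exception is (B): Se (4p⁴) ionizes more easily than half-filled As (4p³).

(B)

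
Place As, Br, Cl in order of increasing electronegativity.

As, Br, Cl

Cl is in period 3, group 17; As is in period 4, group 15; Br is in period 4, group 17.
Smaller atoms with higher effective nuclear charge are more electronegative.
Neither a single period nor a single group — weigh both effects.
Br > As: both are in period 4; the period trend gives Br the larger value.
Cl > Br: they share group 17; the group trend gives Cl the larger value.
For reference (Pauling): Cl 3.16, As 2.18, Br 2.96.
So from lowest to highest: As < Br < Cl.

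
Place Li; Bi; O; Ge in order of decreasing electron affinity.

O, Ge, Bi, Li

Li is in period 2, group 1; O is in period 2, group 16; Ge is in period 4, group 14; Bi is in period 6, group 15.
Adding an electron releases more energy for atoms nearer the top right (short of the noble gases).
These span different periods and groups, so the two trends combine.
Bi > Li: period and group pull opposite ways; the across-period shift dominates (91 vs 60 kJ/mol).
Ge > Bi: the two effects oppose for this pair; the down-group effect wins (119 vs 91 kJ/mol).
O > Ge: relative to Ge, both the across-period and down-group shifts push O's electron affinity up.
Tabulated electron affinity (kJ/mol): Li 60, O 141, Ge 119, Bi 91.
So from highest to lowest: O > Ge > Bi > Li.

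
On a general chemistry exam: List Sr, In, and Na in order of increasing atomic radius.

Na is in period 3, group 1; Sr is in period 5, group 2; In is in period 5, group 13.
Atomic radius shrinks across a period as nuclear charge pulls the same shell inward, and grows down a group as new shells are added.
Here both period and group differ, so the two effects have to be weighed against each other.
Na > In: the two effects oppose for this pair; the across-period effect wins (155 vs 142 pm).
Sr > Na: the two effects oppose for this pair; the down-group effect wins (185 vs 155 pm).
Tabulated atomic radius (pm): Na 155, Sr 185, In 142.
So from smallest to largest: In < Na < Sr.

In < Na < Sr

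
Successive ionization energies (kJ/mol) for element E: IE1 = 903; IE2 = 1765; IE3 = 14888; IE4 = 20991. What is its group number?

Group 2

Look for the largest jump between consecutive ionization energies: IE3/IE2 ≈ 8.4, far larger than any earlier ratio.
That jump marks the point where a core electron is being removed. So the atom has 2 valence electrons.
A main-group element with 2 valence electrons is in group 2.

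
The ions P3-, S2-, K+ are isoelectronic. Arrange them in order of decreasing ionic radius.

All of these have 18 electrons, so size is governed by nuclear charge alone: the more protons, the stronger the pull on the same electron cloud, and the smaller the ion.
Nuclear charges: K+ (Z=19), S2- (Z=16), P3- (Z=15).
Largest to smallest: P3- > S2- > K+.

P3- > S2- > K+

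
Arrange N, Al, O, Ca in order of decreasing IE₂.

O > N > Al > Ca

The second ionization energy removes an electron from the +1 ion. For each element: N⁺ still has 4 valence electrons; Al⁺ still has 2 valence electrons; O⁺ still has 5 valence electrons; Ca⁺ still has 1 valence electron.
All are still removing valence electrons, so compare the +1 ions as you would atoms: IE_2 generally rises across a period (higher Z_eff) and falls down a group (larger shell), subject to the usual subshell exceptions.
Valence configurations: N⁺ [He]2s²2p², Al⁺ [Ne]3s², O⁺ [He]2s²2p³, Ca⁺ [Ar]4s¹.
Tabulated IE_2 (kJ/mol): N 2856, Al 1817, O 3388, Ca 1145.
So the second ionization energies run Ca < Al < N < O.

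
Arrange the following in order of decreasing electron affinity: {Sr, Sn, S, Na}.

Na is in period 3, group 1; S is in period 3, group 16; Sr is in period 5, group 2; Sn is in period 5, group 14.
Adding an electron releases more energy for atoms nearer the top right (short of the noble gases).
Neither a single period nor a single group — weigh both effects.
Na > Sr: the two effects oppose for this pair; the down-group effect wins (53 vs 5 kJ/mol).
Sn > Na: the two effects oppose for this pair; the across-period effect wins (107 vs 53 kJ/mol).
S > Sn: both effects reinforce here, so S is clearly the higher of the two.
Tabulated electron affinity (kJ/mol): Na 53, S 200, Sr 5, Sn 107.
So from highest to lowest: S > Sn > Na > Sr.

S > Sn > Na > Sr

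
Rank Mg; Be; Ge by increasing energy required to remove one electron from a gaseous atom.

Mg < Ge < Be

Be is in period 2, group 2; Mg is in period 3, group 2; Ge is in period 4, group 14.
Removing the outermost electron gets harder across a period and easier down a group.
Neither a single period nor a single group — weigh both effects.
Ge > Mg: the two effects oppose for this pair; the across-period effect wins (762 vs 738 kJ/mol).
Be > Ge: period and group pull opposite ways; the down-group shift dominates (900 vs 762 kJ/mol).
For reference (kJ/mol): Be 900, Mg 738, Ge 762.
So from lowest to highest: Mg < Ge < Be.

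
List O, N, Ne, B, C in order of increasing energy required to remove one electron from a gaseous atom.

B < C < O < N < Ne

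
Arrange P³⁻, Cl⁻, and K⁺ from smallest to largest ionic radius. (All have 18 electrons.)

K⁺ < Cl⁻ < P³⁻

All of these have 18 electrons, so size is governed by nuclear charge alone: the more protons, the stronger the pull on the same electron cloud, and the smaller the ion.
Nuclear charges: K⁺ (Z=19), Cl⁻ (Z=17), P³⁻ (Z=15).
Smallest to largest: K⁺ < Cl⁻ < P³⁻.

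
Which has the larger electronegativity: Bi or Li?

Bi

Li is in period 2, group 1; Bi is in period 6, group 15.
Electronegativity increases across a period and decreases down a group, tracking effective nuclear charge and atomic size.
Neither a single period nor a single group — weigh both effects.
Bi > Li: period and group pull opposite ways; the across-period shift dominates (2.02 vs 0.98).
Tabulated electronegativity (Pauling): Li 0.98, Bi 2.02.
So Bi has the larger electronegativity (Bi > Li).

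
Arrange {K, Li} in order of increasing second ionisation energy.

K, Li

The second ionization energy removes an electron from the +1 ion. For each element: K⁺ is the bare [Ar] core; Li⁺ is the bare [He] core.
All of these are removing an electron from a noble-gas core or deeper; the smaller core (lower principal quantum number) is held far more tightly, and within a period the higher nuclear charge binds the same core more tightly.
The numbers (kJ/mol): K 3052, Li 7298.
Putting it together, IE_2: K < Li.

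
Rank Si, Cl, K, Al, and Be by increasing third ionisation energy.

Consider each +2 ion: Si²⁺ still has 2 valence electrons; Cl²⁺ still has 5 valence electrons; K²⁺ is already 1 electron into the core; Al²⁺ still has 1 valence electron; Be²⁺ is the bare [He] core.
Pulling an electron out of a noble-gas core costs far more than removing a remaining valence electron, so K and Be sit at the high end of IE_3.
Valence configurations: Si²⁺ [Ne]3s², Cl²⁺ [Ne]3s²3p³, Al²⁺ [Ne]3s¹.
The numbers (kJ/mol): Si 3232, Cl 3822, K 4420, Al 2745, Be 14849.
Putting it together, IE_3: Al < Si < Cl < K < Be.

Al < Si < Cl < K < Be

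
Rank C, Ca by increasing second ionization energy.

Ca < C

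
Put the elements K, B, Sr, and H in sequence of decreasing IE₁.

H > B > Sr > K

H is in period 1, group 1; B is in period 2, group 13; K is in period 4, group 1; Sr is in period 5, group 2.
Removing the outermost electron gets harder across a period and easier down a group.
These span different periods and groups, so the two trends combine.
Sr > K: the two effects oppose for this pair; the across-period effect wins (550 vs 419 kJ/mol).
B > Sr: relative to Sr, both the across-period and down-group shifts push B's first ionization energy up.
H > B: the two effects oppose for this pair; the down-group effect wins (1312 vs 801 kJ/mol).
Approximate values (kJ/mol): H 1312, B 801, K 419, Sr 550.
So from highest to lowest: H > B > Sr > K.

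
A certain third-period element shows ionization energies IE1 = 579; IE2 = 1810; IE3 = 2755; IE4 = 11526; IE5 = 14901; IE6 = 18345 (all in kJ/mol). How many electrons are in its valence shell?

Look for the largest jump between consecutive ionization energies: IE4/IE3 ≈ 4.2, far larger than any earlier ratio.
That jump marks the point where a core electron is being removed. So the atom has 3 valence electrons.

3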